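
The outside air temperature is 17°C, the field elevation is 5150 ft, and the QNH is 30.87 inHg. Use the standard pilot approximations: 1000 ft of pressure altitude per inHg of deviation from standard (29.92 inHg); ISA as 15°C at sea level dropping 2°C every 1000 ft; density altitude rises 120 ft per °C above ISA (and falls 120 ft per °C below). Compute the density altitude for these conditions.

Pressure altitude = 5150 + (29.92 − 30.87) × 1000 = 5150 + (-950) = 4200 ft.
ISA temperature at 4200 ft = 15 − 2 × (4200/1000) = 6.6°C.
ISA deviation = 17 − 6.6 = +10.4°C.
Density altitude = 4200 + 120 × (10.4) = 5448 ft.

5448 ft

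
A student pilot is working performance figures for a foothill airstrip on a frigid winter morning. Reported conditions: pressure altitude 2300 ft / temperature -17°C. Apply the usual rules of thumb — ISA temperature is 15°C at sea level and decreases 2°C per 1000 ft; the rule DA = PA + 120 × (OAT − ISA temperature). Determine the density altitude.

ISA temperature at 2300 ft = 15 − 2 × (2300/1000) = 10.4°C.
ISA deviation = -17 − 10.4 = -27.4°C.
Density altitude = 2300 + 120 × (-27.4) = 2300 + (-3288) = -988 ft.

-988 ft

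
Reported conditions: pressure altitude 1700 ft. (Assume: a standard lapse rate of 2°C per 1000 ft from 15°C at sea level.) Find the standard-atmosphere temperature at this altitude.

ISA temperature = 15 − 2 × (1700/1000) = 15 − 3.4 = 11.6°C.

11.6°C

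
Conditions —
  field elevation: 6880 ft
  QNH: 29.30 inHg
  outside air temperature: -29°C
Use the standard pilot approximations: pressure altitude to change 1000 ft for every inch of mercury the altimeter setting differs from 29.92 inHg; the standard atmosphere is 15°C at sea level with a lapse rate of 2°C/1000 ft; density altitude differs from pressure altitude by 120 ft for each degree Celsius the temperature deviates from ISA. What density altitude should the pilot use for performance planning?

4020 ft

Pressure altitude = 6880 + (29.92 − 29.30) × 1000 = 6880 + (+620) = 7500 ft.
ISA temperature at 7500 ft = 15 − 2 × (7500/1000) = 0°C.
ISA deviation = -29 − 0 = -29°C.
Density altitude = 7500 + 120 × (-29) = 4020 ft.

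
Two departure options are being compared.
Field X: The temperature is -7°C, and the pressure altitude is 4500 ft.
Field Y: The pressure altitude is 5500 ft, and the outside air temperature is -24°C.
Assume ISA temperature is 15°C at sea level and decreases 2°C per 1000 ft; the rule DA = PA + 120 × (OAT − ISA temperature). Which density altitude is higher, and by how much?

Field X: ISA temp = 6°C, deviation -13°C, DA = 4500 + 120 × (-13) = 2940 ft.
Field Y: ISA temp = 4°C, deviation -28°C, DA = 5500 + 120 × (-28) = 2140 ft.
Field X is higher by 2940 − 2140 = 800 ft.

Field X by 800 ft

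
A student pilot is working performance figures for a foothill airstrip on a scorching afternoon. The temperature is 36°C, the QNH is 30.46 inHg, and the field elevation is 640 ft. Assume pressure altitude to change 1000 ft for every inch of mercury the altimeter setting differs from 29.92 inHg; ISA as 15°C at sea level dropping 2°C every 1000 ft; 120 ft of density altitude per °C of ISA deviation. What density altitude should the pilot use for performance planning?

Pressure altitude = 640 + (29.92 − 30.46) × 1000 = 640 + (-540) = 100 ft.
ISA temperature at 100 ft = 15 − 2 × (100/1000) = 14.8°C.
ISA deviation = 36 − 14.8 = +21.2°C.
Density altitude = 100 + 120 × (21.2) = 2644 ft.

2644 ft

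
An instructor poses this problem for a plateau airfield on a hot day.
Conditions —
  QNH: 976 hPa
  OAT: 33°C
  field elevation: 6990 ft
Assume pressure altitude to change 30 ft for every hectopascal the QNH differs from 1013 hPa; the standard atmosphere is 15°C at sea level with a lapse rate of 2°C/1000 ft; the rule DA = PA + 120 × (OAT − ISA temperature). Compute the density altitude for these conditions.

Pressure altitude = 6990 + (1013 − 976) × 30 = 6990 + (+1110) = 8100 ft.
ISA temperature at 8100 ft = 15 − 2 × (8100/1000) = -1.2°C.
ISA deviation = 33 − (-1.2) = +34.2°C.
Density altitude = 8100 + 120 × (34.2) = 12204 ft.

12204 ft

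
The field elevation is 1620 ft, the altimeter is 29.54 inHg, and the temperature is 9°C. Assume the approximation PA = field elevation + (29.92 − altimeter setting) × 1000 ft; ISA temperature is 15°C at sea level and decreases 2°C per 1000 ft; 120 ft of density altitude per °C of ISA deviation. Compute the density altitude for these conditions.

Pressure altitude = 1620 + (29.92 − 29.54) × 1000 = 1620 + (+380) = 2000 ft.
ISA temperature at 2000 ft = 15 − 2 × (2000/1000) = 11°C.
ISA deviation = 9 − 11 = -2°C.
Density altitude = 2000 + 120 × (-2) = 1760 ft.

1760 ft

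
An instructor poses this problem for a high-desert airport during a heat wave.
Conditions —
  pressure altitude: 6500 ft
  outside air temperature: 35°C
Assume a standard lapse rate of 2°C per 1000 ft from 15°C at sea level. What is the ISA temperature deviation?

ISA+33°C

ISA temperature at 6500 ft = 15 − 2 × (6500/1000) = 2°C.
Deviation = OAT − ISA = 35 − 2 = +33°C.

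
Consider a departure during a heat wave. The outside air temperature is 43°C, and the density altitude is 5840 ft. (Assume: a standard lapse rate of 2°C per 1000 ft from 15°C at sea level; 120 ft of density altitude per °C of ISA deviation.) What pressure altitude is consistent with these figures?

2000 ft

DA = PA + 120 × (OAT − (15 − 2·PA/1000)) = PA + 120·OAT − 1800 + 0.24·PA = 1.24·PA + 120·OAT − 1800.
So 1.24·PA = 5840 − 120 × 43 + 1800 = 2480.
PA = 2480 / 1.24 = 2000 ft.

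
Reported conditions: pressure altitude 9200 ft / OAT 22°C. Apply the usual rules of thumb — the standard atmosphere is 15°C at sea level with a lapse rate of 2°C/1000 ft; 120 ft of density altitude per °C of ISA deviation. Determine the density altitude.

12248 ft

ISA temperature at 9200 ft = 15 − 2 × (9200/1000) = -3.4°C.
ISA deviation = 22 − (-3.4) = +25.4°C.
Density altitude = 9200 + 120 × (25.4) = 9200 + (+3048) = 12248 ft.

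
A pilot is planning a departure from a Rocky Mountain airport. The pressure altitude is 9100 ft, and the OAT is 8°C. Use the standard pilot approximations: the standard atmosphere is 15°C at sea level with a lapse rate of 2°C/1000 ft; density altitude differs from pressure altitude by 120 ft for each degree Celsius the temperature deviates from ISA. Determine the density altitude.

ISA temperature at 9100 ft = 15 − 2 × (9100/1000) = -3.2°C.
ISA deviation = 8 − (-3.2) = +11.2°C.
Density altitude = 9100 + 120 × (11.2) = 9100 + (+1344) = 10444 ft.

10444 ft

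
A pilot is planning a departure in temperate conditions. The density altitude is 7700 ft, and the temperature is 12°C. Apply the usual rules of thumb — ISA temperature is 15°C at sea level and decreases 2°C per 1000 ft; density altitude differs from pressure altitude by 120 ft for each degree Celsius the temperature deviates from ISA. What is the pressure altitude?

DA = PA + 120 × (OAT − (15 − 2·PA/1000)) = PA + 120·OAT − 1800 + 0.24·PA = 1.24·PA + 120·OAT − 1800.
So 1.24·PA = 7700 − 120 × 12 + 1800 = 8060.
PA = 8060 / 1.24 = 6500 ft.

6500 ft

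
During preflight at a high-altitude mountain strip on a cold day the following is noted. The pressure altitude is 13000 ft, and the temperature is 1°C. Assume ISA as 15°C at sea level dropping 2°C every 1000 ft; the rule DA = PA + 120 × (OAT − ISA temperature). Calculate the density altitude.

14440 ft

ISA temperature at 13000 ft = 15 − 2 × (13000/1000) = -11°C.
ISA deviation = 1 − (-11) = +12°C.
Density altitude = 13000 + 120 × (12) = 13000 + (+1440) = 14440 ft.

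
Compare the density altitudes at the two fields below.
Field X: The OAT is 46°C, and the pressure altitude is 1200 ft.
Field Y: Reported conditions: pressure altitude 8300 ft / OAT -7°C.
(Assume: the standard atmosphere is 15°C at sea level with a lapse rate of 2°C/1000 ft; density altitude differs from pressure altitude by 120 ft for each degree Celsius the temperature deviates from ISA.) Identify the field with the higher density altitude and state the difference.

Field Y by 2444 ft

Field X: ISA temp = 12.6°C, deviation +33.4°C, DA = 1200 + 120 × 33.4 = 5208 ft.
Field Y: ISA temp = -1.6°C, deviation -5.4°C, DA = 8300 + 120 × (-5.4) = 7652 ft.
Field Y is higher by 7652 − 5208 = 2444 ft.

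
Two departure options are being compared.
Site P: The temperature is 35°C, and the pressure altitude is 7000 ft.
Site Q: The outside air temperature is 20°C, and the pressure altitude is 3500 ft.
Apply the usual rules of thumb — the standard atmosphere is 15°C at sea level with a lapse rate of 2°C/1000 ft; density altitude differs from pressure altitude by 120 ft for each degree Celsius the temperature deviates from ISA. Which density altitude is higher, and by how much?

Site P: ISA temp = 1°C, deviation +34°C, DA = 7000 + 120 × 34 = 11080 ft.
Site Q: ISA temp = 8°C, deviation +12°C, DA = 3500 + 120 × 12 = 4940 ft.
Site P is higher by 11080 − 4940 = 6140 ft.

Site P by 6140 ft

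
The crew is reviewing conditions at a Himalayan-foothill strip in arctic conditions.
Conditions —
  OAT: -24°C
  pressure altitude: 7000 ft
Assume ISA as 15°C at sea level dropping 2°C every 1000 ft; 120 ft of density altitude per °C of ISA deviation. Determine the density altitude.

ISA temperature at 7000 ft = 15 − 2 × (7000/1000) = 1°C.
ISA deviation = -24 − 1 = -25°C.
Density altitude = 7000 + 120 × (-25) = 7000 + (-3000) = 4000 ft.

4000 ft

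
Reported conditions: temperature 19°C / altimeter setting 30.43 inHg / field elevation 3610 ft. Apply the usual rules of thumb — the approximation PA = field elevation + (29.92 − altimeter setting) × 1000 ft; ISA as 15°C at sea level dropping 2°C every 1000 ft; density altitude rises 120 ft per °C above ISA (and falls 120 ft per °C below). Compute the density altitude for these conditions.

Pressure altitude = 3610 + (29.92 − 30.43) × 1000 = 3610 + (-510) = 3100 ft.
ISA temperature at 3100 ft = 15 − 2 × (3100/1000) = 8.8°C.
ISA deviation = 19 − 8.8 = +10.2°C.
Density altitude = 3100 + 120 × (10.2) = 4324 ft.

4324 ft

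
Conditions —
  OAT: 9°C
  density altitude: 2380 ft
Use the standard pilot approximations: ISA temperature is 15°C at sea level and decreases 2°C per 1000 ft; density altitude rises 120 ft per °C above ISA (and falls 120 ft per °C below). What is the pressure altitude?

DA = PA + 120 × (OAT − (15 − 2·PA/1000)) = PA + 120·OAT − 1800 + 0.24·PA = 1.24·PA + 120·OAT − 1800.
So 1.24·PA = 2380 − 120 × 9 + 1800 = 3100.
PA = 3100 / 1.24 = 2500 ft.

2500 ft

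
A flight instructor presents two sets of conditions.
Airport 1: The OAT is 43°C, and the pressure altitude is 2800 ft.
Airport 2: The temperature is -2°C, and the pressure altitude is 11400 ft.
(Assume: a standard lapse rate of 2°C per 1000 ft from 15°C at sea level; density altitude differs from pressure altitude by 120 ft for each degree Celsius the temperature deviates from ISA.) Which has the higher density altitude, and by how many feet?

Airport 1: ISA temp = 9.4°C, deviation +33.6°C, DA = 2800 + 120 × 33.6 = 6832 ft.
Airport 2: ISA temp = -7.8°C, deviation +5.8°C, DA = 11400 + 120 × 5.8 = 12096 ft.
Airport 2 is higher by 12096 − 6832 = 5264 ft.

Airport 2 by 5264 ft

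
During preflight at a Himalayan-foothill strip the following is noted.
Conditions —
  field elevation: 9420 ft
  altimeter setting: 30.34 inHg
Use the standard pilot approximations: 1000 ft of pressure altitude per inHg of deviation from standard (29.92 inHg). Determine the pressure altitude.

9000 ft

Pressure correction = (29.92 − 30.34) × 1000 = -420 ft.
Pressure altitude = 9420 + (-420) = 9000 ft.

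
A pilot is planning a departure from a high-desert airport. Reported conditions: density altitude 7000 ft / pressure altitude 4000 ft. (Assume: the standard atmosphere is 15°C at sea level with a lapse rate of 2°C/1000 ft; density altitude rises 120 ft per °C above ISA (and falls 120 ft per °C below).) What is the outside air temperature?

Density altitude − pressure altitude = 7000 − 4000 = +3000 ft.
At 120 ft/°C that is an ISA deviation of 3000/120 = +25°C.
ISA temperature at 4000 ft = 15 − 2 × (4000/1000) = 7°C.
OAT = ISA + deviation = 7 + (+25) = 32°C.

32°C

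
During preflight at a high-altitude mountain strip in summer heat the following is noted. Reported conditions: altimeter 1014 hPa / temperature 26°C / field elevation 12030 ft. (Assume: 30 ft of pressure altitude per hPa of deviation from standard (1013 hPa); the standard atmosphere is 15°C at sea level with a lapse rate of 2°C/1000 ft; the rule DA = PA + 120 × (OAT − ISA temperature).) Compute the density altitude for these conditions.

Pressure altitude = 12030 + (1013 − 1014) × 30 = 12030 + (-30) = 12000 ft.
ISA temperature at 12000 ft = 15 − 2 × (12000/1000) = -9°C.
ISA deviation = 26 − (-9) = +35°C.
Density altitude = 12000 + 120 × (35) = 16200 ft.

16200 ft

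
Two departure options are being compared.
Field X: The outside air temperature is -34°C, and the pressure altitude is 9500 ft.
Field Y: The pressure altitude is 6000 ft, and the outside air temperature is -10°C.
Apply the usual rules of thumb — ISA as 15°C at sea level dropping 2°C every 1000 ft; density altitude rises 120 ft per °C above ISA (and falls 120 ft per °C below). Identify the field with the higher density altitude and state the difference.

Field X by 1460 ft

Field X: ISA temp = -4°C, deviation -30°C, DA = 9500 + 120 × (-30) = 5900 ft.
Field Y: ISA temp = 3°C, deviation -13°C, DA = 6000 + 120 × (-13) = 4440 ft.
Field X is higher by 5900 − 4440 = 1460 ft.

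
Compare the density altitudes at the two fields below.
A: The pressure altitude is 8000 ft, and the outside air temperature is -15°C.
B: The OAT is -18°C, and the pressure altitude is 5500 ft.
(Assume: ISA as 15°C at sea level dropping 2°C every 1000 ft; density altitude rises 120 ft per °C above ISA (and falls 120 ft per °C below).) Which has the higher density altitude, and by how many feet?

A: ISA temp = -1°C, deviation -14°C, DA = 8000 + 120 × (-14) = 6320 ft.
B: ISA temp = 4°C, deviation -22°C, DA = 5500 + 120 × (-22) = 2860 ft.
A is higher by 6320 − 2860 = 3460 ft.

A by 3460 ft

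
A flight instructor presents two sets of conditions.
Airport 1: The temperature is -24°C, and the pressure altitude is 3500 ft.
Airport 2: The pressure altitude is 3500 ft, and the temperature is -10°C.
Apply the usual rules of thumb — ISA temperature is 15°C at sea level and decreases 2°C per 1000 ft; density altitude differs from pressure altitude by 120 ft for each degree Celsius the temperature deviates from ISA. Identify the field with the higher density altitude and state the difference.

Airport 1: ISA temp = 8°C, deviation -32°C, DA = 3500 + 120 × (-32) = -340 ft.
Airport 2: ISA temp = 8°C, deviation -18°C, DA = 3500 + 120 × (-18) = 1340 ft.
Airport 2 is higher by 1340 − (-340) = 1680 ft.

Airport 2 by 1680 ft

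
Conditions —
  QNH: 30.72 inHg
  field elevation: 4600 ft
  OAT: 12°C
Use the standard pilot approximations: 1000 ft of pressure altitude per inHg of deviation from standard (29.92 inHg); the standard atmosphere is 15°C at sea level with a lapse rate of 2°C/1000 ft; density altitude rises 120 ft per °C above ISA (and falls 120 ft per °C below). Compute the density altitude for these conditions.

Pressure altitude = 4600 + (29.92 − 30.72) × 1000 = 4600 + (-800) = 3800 ft.
ISA temperature at 3800 ft = 15 − 2 × (3800/1000) = 7.4°C.
ISA deviation = 12 − 7.4 = +4.6°C.
Density altitude = 3800 + 120 × (4.6) = 4352 ft.

4352 ft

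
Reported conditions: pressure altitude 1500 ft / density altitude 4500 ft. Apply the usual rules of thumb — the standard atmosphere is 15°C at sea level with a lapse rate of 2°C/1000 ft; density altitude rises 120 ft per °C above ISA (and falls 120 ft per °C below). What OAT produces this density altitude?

Density altitude − pressure altitude = 4500 − 1500 = +3000 ft.
At 120 ft/°C that is an ISA deviation of 3000/120 = +25°C.
ISA temperature at 1500 ft = 15 − 2 × (1500/1000) = 12°C.
OAT = ISA + deviation = 12 + (+25) = 37°C.

37°C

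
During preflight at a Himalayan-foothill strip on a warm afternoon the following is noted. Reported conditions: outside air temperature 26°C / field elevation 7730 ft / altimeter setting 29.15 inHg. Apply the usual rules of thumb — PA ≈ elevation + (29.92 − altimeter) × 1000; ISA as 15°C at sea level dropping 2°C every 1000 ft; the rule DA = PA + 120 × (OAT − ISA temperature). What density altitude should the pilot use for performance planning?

Pressure altitude = 7730 + (29.92 − 29.15) × 1000 = 7730 + (+770) = 8500 ft.
ISA temperature at 8500 ft = 15 − 2 × (8500/1000) = -2°C.
ISA deviation = 26 − (-2) = +28°C.
Density altitude = 8500 + 120 × (28) = 11860 ft.

11860 ft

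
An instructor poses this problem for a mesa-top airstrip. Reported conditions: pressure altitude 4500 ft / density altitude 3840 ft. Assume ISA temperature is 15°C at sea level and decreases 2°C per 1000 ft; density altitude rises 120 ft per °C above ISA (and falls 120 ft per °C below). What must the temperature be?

0.5°C

Density altitude − pressure altitude = 3840 − 4500 = -660 ft.
At 120 ft/°C that is an ISA deviation of -660/120 = -5.5°C.
ISA temperature at 4500 ft = 15 − 2 × (4500/1000) = 6°C.
OAT = ISA + deviation = 6 + (-5.5) = 0.5°C.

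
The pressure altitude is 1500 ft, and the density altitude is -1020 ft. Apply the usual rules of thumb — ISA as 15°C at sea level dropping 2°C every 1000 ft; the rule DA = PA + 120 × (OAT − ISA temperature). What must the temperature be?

Density altitude − pressure altitude = -1020 − 1500 = -2520 ft.
At 120 ft/°C that is an ISA deviation of -2520/120 = -21°C.
ISA temperature at 1500 ft = 15 − 2 × (1500/1000) = 12°C.
OAT = ISA + deviation = 12 + (-21) = -9°C.

-9°C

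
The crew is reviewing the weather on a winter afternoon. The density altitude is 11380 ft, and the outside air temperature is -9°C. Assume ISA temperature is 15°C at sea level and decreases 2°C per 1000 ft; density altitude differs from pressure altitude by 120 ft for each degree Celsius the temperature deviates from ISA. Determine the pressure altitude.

DA = PA + 120 × (OAT − (15 − 2·PA/1000)) = PA + 120·OAT − 1800 + 0.24·PA = 1.24·PA + 120·OAT − 1800.
So 1.24·PA = 11380 − 120 × (-9) + 1800 = 14260.
PA = 14260 / 1.24 = 11500 ft.

11500 ft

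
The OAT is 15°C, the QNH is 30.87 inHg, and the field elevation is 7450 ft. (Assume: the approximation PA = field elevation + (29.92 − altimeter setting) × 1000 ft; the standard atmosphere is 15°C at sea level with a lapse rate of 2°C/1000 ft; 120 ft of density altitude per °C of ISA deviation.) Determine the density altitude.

8060 ft

Pressure altitude = 7450 + (29.92 − 30.87) × 1000 = 7450 + (-950) = 6500 ft.
ISA temperature at 6500 ft = 15 − 2 × (6500/1000) = 2°C.
ISA deviation = 15 − 2 = +13°C.
Density altitude = 6500 + 120 × (13) = 8060 ft.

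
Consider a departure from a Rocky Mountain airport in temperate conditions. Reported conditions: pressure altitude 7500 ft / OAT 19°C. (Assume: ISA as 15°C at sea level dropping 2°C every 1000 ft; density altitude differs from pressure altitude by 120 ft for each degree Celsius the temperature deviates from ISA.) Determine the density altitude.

9780 ft

ISA temperature at 7500 ft = 15 − 2 × (7500/1000) = 0°C.
ISA deviation = 19 − 0 = +19°C.
Density altitude = 7500 + 120 × (19) = 7500 + (+2280) = 9780 ft.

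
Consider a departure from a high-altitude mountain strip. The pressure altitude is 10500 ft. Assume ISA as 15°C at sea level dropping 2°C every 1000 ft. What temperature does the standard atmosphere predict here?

ISA temperature = 15 − 2 × (10500/1000) = 15 − 21 = -6°C.

-6°C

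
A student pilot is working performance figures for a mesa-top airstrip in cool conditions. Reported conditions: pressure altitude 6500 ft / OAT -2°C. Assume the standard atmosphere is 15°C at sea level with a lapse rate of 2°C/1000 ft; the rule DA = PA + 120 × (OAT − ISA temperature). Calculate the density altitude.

6020 ft

ISA temperature at 6500 ft = 15 − 2 × (6500/1000) = 2°C.
ISA deviation = -2 − 2 = -4°C.
Density altitude = 6500 + 120 × (-4) = 6500 + (-480) = 6020 ft.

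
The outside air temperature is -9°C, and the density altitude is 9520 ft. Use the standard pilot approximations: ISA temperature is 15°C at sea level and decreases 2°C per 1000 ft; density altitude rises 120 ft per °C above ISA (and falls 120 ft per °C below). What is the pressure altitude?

DA = PA + 120 × (OAT − (15 − 2·PA/1000)) = PA + 120·OAT − 1800 + 0.24·PA = 1.24·PA + 120·OAT − 1800.
So 1.24·PA = 9520 − 120 × (-9) + 1800 = 12400.
PA = 12400 / 1.24 = 10000 ft.

10000 ft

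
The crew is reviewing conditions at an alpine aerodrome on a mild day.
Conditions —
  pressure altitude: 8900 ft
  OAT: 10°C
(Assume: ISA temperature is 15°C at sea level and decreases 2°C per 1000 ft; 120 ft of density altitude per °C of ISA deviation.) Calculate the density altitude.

ISA temperature at 8900 ft = 15 − 2 × (8900/1000) = -2.8°C.
ISA deviation = 10 − (-2.8) = +12.8°C.
Density altitude = 8900 + 120 × (12.8) = 8900 + (+1536) = 10436 ft.

10436 ft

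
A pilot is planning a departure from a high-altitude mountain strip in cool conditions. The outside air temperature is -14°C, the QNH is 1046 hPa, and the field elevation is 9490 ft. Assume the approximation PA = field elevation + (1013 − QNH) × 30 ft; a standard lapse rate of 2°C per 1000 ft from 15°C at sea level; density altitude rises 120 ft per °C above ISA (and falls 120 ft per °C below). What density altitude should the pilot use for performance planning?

7060 ft

Pressure altitude = 9490 + (1013 − 1046) × 30 = 9490 + (-990) = 8500 ft.
ISA temperature at 8500 ft = 15 − 2 × (8500/1000) = -2°C.
ISA deviation = -14 − (-2) = -12°C.
Density altitude = 8500 + 120 × (-12) = 7060 ft.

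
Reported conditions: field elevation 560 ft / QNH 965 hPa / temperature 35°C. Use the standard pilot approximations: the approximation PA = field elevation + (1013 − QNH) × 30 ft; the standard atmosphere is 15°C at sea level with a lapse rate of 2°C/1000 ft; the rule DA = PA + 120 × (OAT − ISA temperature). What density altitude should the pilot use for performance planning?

Pressure altitude = 560 + (1013 − 965) × 30 = 560 + (+1440) = 2000 ft.
ISA temperature at 2000 ft = 15 − 2 × (2000/1000) = 11°C.
ISA deviation = 35 − 11 = +24°C.
Density altitude = 2000 + 120 × (24) = 4880 ft.

4880 ft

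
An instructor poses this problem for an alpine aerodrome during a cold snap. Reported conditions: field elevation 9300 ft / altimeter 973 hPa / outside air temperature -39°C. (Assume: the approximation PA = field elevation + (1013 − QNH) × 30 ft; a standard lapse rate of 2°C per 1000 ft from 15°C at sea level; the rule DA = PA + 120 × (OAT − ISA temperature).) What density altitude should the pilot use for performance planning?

6540 ft

Pressure altitude = 9300 + (1013 − 973) × 30 = 9300 + (+1200) = 10500 ft.
ISA temperature at 10500 ft = 15 − 2 × (10500/1000) = -6°C.
ISA deviation = -39 − (-6) = -33°C.
Density altitude = 10500 + 120 × (-33) = 6540 ft.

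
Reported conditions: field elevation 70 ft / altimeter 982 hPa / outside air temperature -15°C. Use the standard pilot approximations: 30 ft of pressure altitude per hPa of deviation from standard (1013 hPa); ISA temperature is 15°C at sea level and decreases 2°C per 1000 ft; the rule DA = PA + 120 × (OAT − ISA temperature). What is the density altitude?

Pressure altitude = 70 + (1013 − 982) × 30 = 70 + (+930) = 1000 ft.
ISA temperature at 1000 ft = 15 − 2 × (1000/1000) = 13°C.
ISA deviation = -15 − 13 = -28°C.
Density altitude = 1000 + 120 × (-28) = -2360 ft.

-2360 ft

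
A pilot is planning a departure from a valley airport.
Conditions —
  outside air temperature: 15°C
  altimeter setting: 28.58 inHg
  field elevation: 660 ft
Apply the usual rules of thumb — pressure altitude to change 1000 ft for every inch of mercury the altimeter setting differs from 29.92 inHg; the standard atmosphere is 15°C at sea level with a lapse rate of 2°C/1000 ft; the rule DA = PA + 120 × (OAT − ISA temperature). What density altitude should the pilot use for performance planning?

2480 ft

Pressure altitude = 660 + (29.92 − 28.58) × 1000 = 660 + (+1340) = 2000 ft.
ISA temperature at 2000 ft = 15 − 2 × (2000/1000) = 11°C.
ISA deviation = 15 − 11 = +4°C.
Density altitude = 2000 + 120 × (4) = 2480 ft.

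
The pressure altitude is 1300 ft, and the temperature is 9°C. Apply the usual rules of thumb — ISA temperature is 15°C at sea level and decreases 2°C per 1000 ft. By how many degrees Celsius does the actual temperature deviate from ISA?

ISA temperature at 1300 ft = 15 − 2 × (1300/1000) = 12.4°C.
Deviation = OAT − ISA = 9 − 12.4 = -3.4°C.

ISA-3.4°C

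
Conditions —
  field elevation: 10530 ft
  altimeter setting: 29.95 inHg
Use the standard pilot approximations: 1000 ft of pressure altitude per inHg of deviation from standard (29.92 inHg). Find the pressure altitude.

Pressure correction = (29.92 − 29.95) × 1000 = -30 ft.
Pressure altitude = 10530 + (-30) = 10500 ft.

10500 ft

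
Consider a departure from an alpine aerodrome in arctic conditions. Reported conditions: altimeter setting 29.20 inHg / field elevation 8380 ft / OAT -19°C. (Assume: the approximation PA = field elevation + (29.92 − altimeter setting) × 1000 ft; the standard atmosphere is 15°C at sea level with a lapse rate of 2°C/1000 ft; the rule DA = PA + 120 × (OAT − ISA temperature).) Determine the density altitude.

Pressure altitude = 8380 + (29.92 − 29.20) × 1000 = 8380 + (+720) = 9100 ft.
ISA temperature at 9100 ft = 15 − 2 × (9100/1000) = -3.2°C.
ISA deviation = -19 − (-3.2) = -15.8°C.
Density altitude = 9100 + 120 × (-15.8) = 7204 ft.

7204 ft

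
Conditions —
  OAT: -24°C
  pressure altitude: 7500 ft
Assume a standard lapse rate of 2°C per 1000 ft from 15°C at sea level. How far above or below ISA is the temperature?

ISA-24°C

ISA temperature at 7500 ft = 15 − 2 × (7500/1000) = 0°C.
Deviation = OAT − ISA = -24 − 0 = -24°C.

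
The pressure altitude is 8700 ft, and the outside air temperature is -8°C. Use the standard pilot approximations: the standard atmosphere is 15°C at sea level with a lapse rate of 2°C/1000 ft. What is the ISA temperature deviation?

ISA temperature at 8700 ft = 15 − 2 × (8700/1000) = -2.4°C.
Deviation = OAT − ISA = -8 − (-2.4) = -5.6°C.

ISA-5.6°C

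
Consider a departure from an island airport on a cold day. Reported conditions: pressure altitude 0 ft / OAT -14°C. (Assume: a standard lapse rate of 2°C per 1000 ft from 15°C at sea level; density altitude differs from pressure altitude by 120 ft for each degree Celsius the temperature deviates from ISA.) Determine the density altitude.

-3480 ft

ISA temperature at 0 ft = 15 − 2 × (0/1000) = 15°C.
ISA deviation = -14 − 15 = -29°C.
Density altitude = 0 + 120 × (-29) = 0 + (-3480) = -3480 ft.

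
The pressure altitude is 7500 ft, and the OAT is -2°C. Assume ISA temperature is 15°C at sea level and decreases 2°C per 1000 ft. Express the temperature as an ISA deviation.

ISA-2°C

ISA temperature at 7500 ft = 15 − 2 × (7500/1000) = 0°C.
Deviation = OAT − ISA = -2 − 0 = -2°C.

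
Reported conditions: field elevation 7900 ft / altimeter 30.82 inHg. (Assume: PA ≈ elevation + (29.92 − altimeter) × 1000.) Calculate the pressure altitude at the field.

7000 ft

Pressure correction = (29.92 − 30.82) × 1000 = -900 ft.
Pressure altitude = 7900 + (-900) = 7000 ft.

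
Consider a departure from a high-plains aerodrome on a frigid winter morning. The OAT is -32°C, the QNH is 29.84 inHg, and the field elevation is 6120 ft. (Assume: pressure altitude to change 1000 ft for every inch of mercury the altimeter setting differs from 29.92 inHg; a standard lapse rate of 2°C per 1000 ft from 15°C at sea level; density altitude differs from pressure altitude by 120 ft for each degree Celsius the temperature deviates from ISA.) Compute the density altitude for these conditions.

Pressure altitude = 6120 + (29.92 − 29.84) × 1000 = 6120 + (+80) = 6200 ft.
ISA temperature at 6200 ft = 15 − 2 × (6200/1000) = 2.6°C.
ISA deviation = -32 − 2.6 = -34.6°C.
Density altitude = 6200 + 120 × (-34.6) = 2048 ft.

2048 ft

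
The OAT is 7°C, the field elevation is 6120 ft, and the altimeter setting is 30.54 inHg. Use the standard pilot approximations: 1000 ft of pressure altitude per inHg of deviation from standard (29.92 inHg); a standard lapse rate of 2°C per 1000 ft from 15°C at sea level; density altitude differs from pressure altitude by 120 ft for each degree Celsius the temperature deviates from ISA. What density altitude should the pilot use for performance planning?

5860 ft

Pressure altitude = 6120 + (29.92 − 30.54) × 1000 = 6120 + (-620) = 5500 ft.
ISA temperature at 5500 ft = 15 − 2 × (5500/1000) = 4°C.
ISA deviation = 7 − 4 = +3°C.
Density altitude = 5500 + 120 × (3) = 5860 ft.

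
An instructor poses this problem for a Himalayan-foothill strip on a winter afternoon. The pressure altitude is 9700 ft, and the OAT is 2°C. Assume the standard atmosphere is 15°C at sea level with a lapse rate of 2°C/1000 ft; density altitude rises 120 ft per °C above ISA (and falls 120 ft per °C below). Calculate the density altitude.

ISA temperature at 9700 ft = 15 − 2 × (9700/1000) = -4.4°C.
ISA deviation = 2 − (-4.4) = +6.4°C.
Density altitude = 9700 + 120 × (6.4) = 9700 + (+768) = 10468 ft.

10468 ft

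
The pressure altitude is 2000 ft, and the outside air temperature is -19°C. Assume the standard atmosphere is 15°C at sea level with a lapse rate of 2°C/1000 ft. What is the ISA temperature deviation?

ISA-30°C

ISA temperature at 2000 ft = 15 − 2 × (2000/1000) = 11°C.
Deviation = OAT − ISA = -19 − 11 = -30°C.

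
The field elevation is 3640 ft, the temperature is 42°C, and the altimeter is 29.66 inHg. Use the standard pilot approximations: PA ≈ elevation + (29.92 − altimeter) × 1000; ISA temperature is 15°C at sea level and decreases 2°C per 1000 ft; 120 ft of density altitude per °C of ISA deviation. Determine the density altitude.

Pressure altitude = 3640 + (29.92 − 29.66) × 1000 = 3640 + (+260) = 3900 ft.
ISA temperature at 3900 ft = 15 − 2 × (3900/1000) = 7.2°C.
ISA deviation = 42 − 7.2 = +34.8°C.
Density altitude = 3900 + 120 × (34.8) = 8076 ft.

8076 ft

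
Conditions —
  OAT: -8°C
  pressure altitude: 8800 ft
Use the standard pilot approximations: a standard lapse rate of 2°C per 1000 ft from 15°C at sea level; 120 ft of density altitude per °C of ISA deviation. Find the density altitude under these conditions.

8152 ft

ISA temperature at 8800 ft = 15 − 2 × (8800/1000) = -2.6°C.
ISA deviation = -8 − (-2.6) = -5.4°C.
Density altitude = 8800 + 120 × (-5.4) = 8800 + (-648) = 8152 ft.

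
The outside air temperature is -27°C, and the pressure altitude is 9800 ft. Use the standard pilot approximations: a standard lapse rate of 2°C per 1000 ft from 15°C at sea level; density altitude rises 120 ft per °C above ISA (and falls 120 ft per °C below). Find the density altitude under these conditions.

7112 ft

ISA temperature at 9800 ft = 15 − 2 × (9800/1000) = -4.6°C.
ISA deviation = -27 − (-4.6) = -22.4°C.
Density altitude = 9800 + 120 × (-22.4) = 9800 + (-2688) = 7112 ft.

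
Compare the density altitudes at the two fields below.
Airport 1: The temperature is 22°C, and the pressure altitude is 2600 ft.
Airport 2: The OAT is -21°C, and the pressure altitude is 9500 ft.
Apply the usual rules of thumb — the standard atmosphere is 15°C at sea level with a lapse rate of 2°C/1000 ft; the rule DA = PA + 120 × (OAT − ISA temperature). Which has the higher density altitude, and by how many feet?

Airport 2 by 3396 ft

Airport 1: ISA temp = 9.8°C, deviation +12.2°C, DA = 2600 + 120 × 12.2 = 4064 ft.
Airport 2: ISA temp = -4°C, deviation -17°C, DA = 9500 + 120 × (-17) = 7460 ft.
Airport 2 is higher by 7460 − 4064 = 3396 ft.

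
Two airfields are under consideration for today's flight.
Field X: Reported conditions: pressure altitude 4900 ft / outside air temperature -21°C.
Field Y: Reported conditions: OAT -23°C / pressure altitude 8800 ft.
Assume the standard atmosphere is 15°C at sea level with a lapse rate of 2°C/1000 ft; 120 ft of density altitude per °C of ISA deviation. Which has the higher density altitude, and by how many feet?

Field X: ISA temp = 5.2°C, deviation -26.2°C, DA = 4900 + 120 × (-26.2) = 1756 ft.
Field Y: ISA temp = -2.6°C, deviation -20.4°C, DA = 8800 + 120 × (-20.4) = 6352 ft.
Field Y is higher by 6352 − 1756 = 4596 ft.

Field Y by 4596 ft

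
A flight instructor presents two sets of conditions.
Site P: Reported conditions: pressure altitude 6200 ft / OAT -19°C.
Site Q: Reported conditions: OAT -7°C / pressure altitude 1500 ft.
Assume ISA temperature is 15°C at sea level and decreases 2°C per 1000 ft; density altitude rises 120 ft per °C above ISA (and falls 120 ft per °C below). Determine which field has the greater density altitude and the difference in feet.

Site P: ISA temp = 2.6°C, deviation -21.6°C, DA = 6200 + 120 × (-21.6) = 3608 ft.
Site Q: ISA temp = 12°C, deviation -19°C, DA = 1500 + 120 × (-19) = -780 ft.
Site P is higher by 3608 − (-780) = 4388 ft.

Site P by 4388 ft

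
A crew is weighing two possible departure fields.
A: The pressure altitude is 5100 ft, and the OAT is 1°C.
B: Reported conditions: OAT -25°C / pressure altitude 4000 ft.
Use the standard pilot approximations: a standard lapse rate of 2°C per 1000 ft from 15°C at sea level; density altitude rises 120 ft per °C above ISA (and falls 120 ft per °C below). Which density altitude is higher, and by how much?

A by 4484 ft

A: ISA temp = 4.8°C, deviation -3.8°C, DA = 5100 + 120 × (-3.8) = 4644 ft.
B: ISA temp = 7°C, deviation -32°C, DA = 4000 + 120 × (-32) = 160 ft.
A is higher by 4644 − 160 = 4484 ft.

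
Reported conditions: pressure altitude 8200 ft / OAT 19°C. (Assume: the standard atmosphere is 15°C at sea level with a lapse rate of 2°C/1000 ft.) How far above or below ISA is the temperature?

ISA+20.4°C

ISA temperature at 8200 ft = 15 − 2 × (8200/1000) = -1.4°C.
Deviation = OAT − ISA = 19 − (-1.4) = +20.4°C.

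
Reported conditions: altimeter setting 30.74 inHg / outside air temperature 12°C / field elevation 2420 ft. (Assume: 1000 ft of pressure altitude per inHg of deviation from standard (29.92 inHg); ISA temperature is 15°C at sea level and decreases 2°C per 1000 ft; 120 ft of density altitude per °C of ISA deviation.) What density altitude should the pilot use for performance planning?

1624 ft

Pressure altitude = 2420 + (29.92 − 30.74) × 1000 = 2420 + (-820) = 1600 ft.
ISA temperature at 1600 ft = 15 − 2 × (1600/1000) = 11.8°C.
ISA deviation = 12 − 11.8 = +0.2°C.
Density altitude = 1600 + 120 × (0.2) = 1624 ft.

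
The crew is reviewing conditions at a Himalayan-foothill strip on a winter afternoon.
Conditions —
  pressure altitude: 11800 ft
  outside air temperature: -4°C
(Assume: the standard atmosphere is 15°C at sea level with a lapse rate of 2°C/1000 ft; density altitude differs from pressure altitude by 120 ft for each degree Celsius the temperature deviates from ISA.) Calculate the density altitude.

12352 ft

ISA temperature at 11800 ft = 15 − 2 × (11800/1000) = -8.6°C.
ISA deviation = -4 − (-8.6) = +4.6°C.
Density altitude = 11800 + 120 × (4.6) = 11800 + (+552) = 12352 ft.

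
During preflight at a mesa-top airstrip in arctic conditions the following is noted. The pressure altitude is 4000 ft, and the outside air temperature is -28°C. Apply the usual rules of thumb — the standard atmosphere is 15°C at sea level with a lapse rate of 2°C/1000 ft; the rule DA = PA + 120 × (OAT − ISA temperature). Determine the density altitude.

-200 ft

ISA temperature at 4000 ft = 15 − 2 × (4000/1000) = 7°C.
ISA deviation = -28 − 7 = -35°C.
Density altitude = 4000 + 120 × (-35) = 4000 + (-4200) = -200 ft.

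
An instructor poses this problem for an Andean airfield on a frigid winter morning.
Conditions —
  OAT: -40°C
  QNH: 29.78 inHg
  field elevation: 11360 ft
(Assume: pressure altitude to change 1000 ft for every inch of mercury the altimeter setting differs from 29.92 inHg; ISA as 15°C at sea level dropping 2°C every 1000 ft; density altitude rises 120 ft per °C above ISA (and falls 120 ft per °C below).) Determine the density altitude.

Pressure altitude = 11360 + (29.92 − 29.78) × 1000 = 11360 + (+140) = 11500 ft.
ISA temperature at 11500 ft = 15 − 2 × (11500/1000) = -8°C.
ISA deviation = -40 − (-8) = -32°C.
Density altitude = 11500 + 120 × (-32) = 7660 ft.

7660 ft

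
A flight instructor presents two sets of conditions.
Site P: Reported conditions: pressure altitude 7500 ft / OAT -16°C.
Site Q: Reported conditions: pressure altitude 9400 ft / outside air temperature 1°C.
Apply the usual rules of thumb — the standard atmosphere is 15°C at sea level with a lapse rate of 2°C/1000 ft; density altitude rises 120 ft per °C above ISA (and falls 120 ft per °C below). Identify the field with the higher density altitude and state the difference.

Site Q by 4396 ft

Site P: ISA temp = 0°C, deviation -16°C, DA = 7500 + 120 × (-16) = 5580 ft.
Site Q: ISA temp = -3.8°C, deviation +4.8°C, DA = 9400 + 120 × 4.8 = 9976 ft.
Site Q is higher by 9976 − 5580 = 4396 ft.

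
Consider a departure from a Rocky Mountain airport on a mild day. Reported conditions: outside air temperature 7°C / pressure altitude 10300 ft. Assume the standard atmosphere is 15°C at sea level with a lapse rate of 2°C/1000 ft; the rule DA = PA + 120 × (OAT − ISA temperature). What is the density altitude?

11812 ft

ISA temperature at 10300 ft = 15 − 2 × (10300/1000) = -5.6°C.
ISA deviation = 7 − (-5.6) = +12.6°C.
Density altitude = 10300 + 120 × (12.6) = 10300 + (+1512) = 11812 ft.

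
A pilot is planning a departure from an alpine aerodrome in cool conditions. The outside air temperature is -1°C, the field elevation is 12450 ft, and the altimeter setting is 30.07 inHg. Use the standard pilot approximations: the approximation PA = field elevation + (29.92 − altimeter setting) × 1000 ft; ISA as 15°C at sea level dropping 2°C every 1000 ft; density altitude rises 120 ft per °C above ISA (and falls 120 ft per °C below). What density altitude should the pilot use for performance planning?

13332 ft

Pressure altitude = 12450 + (29.92 − 30.07) × 1000 = 12450 + (-150) = 12300 ft.
ISA temperature at 12300 ft = 15 − 2 × (12300/1000) = -9.6°C.
ISA deviation = -1 − (-9.6) = +8.6°C.
Density altitude = 12300 + 120 × (8.6) = 13332 ft.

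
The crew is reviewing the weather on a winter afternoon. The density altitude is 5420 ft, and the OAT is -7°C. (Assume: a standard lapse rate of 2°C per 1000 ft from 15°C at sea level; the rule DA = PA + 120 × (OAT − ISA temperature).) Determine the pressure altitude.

DA = PA + 120 × (OAT − (15 − 2·PA/1000)) = PA + 120·OAT − 1800 + 0.24·PA = 1.24·PA + 120·OAT − 1800.
So 1.24·PA = 5420 − 120 × (-7) + 1800 = 8060.
PA = 8060 / 1.24 = 6500 ft.

6500 ft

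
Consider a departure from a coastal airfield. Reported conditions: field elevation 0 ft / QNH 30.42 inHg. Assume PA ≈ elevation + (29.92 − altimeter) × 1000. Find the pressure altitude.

-500 ft

Pressure correction = (29.92 − 30.42) × 1000 = -500 ft.
Pressure altitude = 0 + (-500) = -500 ft.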